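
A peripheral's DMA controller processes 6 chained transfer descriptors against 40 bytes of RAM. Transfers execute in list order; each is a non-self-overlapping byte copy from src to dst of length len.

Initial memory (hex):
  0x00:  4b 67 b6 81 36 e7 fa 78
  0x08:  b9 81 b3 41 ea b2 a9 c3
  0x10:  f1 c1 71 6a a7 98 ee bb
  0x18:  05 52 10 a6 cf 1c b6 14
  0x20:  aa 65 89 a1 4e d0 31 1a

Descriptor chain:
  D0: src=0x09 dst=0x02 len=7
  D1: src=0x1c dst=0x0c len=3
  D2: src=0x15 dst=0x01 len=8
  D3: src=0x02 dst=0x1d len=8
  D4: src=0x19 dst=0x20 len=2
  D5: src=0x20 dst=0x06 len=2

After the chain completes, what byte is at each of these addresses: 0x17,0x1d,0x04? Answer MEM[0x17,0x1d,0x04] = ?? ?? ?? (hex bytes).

MEM[0x17,0x1d,0x04] = bb ee 05

D0: mem[0x02..0x08] <- [81 b3 41 ea b2 a9 c3]
D1: mem[0x0c..0x0e] <- [cf 1c b6]
D2: mem[0x01..0x08] <- [98 ee bb 05 52 10 a6 cf]
D3: mem[0x1d..0x24] <- [ee bb 05 52 10 a6 cf 81]
D4: mem[0x20..0x21] <- [52 10]
D5: mem[0x06..0x07] <- [52 10]
query mem[0x17]=0xbb, mem[0x1d]=0xee, mem[0x04]=0x05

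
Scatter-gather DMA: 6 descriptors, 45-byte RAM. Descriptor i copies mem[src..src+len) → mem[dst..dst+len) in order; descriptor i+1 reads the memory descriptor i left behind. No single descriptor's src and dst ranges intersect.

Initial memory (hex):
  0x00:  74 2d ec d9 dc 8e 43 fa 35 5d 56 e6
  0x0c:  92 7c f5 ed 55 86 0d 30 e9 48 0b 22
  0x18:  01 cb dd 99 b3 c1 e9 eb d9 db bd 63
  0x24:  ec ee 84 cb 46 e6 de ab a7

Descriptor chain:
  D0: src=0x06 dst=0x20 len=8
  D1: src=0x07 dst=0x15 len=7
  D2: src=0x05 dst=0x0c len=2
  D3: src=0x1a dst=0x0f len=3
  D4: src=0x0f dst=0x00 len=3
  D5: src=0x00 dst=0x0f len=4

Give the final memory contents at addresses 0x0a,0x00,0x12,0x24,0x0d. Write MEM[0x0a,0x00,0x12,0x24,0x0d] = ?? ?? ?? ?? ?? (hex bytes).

MEM[0x0a,0x00,0x12,0x24,0x0d] = 56 92 d9 56 43

D0: mem[0x20..0x27] <- [43 fa 35 5d 56 e6 92 7c]
D1: mem[0x15..0x1b] <- [fa 35 5d 56 e6 92 7c]
D2: mem[0x0c..0x0d] <- [8e 43]
D3: mem[0x0f..0x11] <- [92 7c b3]
D4: mem[0x00..0x02] <- [92 7c b3]
D5: mem[0x0f..0x12] <- [92 7c b3 d9]
query mem[0x0a]=0x56, mem[0x00]=0x92, mem[0x12]=0xd9, mem[0x24]=0x56, mem[0x0d]=0x43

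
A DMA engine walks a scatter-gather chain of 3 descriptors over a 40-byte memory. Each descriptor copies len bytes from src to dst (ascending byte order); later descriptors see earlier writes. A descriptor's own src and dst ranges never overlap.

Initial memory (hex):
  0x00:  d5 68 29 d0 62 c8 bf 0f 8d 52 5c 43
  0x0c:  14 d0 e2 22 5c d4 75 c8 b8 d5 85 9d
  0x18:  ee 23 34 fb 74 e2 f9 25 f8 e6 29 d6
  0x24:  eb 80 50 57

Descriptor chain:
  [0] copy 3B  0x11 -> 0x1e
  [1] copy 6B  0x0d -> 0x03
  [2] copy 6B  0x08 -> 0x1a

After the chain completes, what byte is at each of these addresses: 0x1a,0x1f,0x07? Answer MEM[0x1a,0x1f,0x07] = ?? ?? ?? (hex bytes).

MEM[0x1a,0x1f,0x07] = 75 d0 d4

  after D0: wrote 3B at 0x1e = d475c8
  after D1: wrote 6B at 0x03 = d0e2225cd475
  after D2: wrote 6B at 0x1a = 75525c4314d0
query mem[0x1a]=0x75, mem[0x1f]=0xd0, mem[0x07]=0xd4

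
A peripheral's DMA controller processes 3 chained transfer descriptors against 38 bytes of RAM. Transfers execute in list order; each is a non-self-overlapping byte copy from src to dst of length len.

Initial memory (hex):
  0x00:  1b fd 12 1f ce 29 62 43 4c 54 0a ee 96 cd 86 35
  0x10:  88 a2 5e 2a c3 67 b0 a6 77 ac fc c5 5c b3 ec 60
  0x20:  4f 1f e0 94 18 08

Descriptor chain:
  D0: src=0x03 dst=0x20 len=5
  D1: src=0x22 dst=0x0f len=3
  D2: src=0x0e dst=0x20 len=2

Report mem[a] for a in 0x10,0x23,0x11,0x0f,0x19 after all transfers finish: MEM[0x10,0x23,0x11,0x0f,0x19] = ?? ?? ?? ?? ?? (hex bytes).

#0 dst[0x20+5] := {0x1f,0xce,0x29,0x62,0x43}
#1 dst[0x0f+3] := {0x29,0x62,0x43}
#2 dst[0x20+2] := {0x86,0x29}
query mem[0x10]=0x62, mem[0x23]=0x62, mem[0x11]=0x43, mem[0x0f]=0x29, mem[0x19]=0xac

MEM[0x10,0x23,0x11,0x0f,0x19] = 62 62 43 29 ac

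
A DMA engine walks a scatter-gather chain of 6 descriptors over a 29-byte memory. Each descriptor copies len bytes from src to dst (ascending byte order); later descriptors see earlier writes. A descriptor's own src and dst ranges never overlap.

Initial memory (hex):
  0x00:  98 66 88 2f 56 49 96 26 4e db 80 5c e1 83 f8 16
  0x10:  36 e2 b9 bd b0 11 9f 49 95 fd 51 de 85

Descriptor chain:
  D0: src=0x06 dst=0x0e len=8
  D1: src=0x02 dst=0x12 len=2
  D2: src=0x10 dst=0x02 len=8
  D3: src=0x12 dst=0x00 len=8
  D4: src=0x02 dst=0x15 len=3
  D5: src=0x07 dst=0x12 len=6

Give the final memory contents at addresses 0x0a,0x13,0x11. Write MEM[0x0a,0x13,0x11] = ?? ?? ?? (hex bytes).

MEM[0x0a,0x13,0x11] = 80 9f db

D0: mem[0x0e..0x15] <- [96 26 4e db 80 5c e1 83]
D1: mem[0x12..0x13] <- [88 2f]
D2: mem[0x02..0x09] <- [4e db 88 2f e1 83 9f 49]
D3: mem[0x00..0x07] <- [88 2f e1 83 9f 49 95 fd]
D4: mem[0x15..0x17] <- [e1 83 9f]
D5: mem[0x12..0x17] <- [fd 9f 49 80 5c e1]
query mem[0x0a]=0x80, mem[0x13]=0x9f, mem[0x11]=0xdb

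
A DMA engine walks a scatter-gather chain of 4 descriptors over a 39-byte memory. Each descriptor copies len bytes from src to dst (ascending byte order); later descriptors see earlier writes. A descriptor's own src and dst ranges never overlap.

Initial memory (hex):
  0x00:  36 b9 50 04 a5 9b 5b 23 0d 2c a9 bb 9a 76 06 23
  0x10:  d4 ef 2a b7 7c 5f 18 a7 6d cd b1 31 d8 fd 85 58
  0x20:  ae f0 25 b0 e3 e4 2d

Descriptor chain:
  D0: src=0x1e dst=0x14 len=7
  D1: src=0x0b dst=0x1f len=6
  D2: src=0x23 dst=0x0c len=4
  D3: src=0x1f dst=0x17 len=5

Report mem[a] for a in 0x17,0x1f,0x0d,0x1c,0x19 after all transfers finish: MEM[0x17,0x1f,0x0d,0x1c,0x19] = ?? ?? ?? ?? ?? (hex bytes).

MEM[0x17,0x1f,0x0d,0x1c,0x19] = bb bb d4 d8 76

#0 dst[0x14+7] := {0x85,0x58,0xae,0xf0,0x25,0xb0,0xe3}
#1 dst[0x1f+6] := {0xbb,0x9a,0x76,0x06,0x23,0xd4}
#2 dst[0x0c+4] := {0x23,0xd4,0xe4,0x2d}
#3 dst[0x17+5] := {0xbb,0x9a,0x76,0x06,0x23}
query mem[0x17]=0xbb, mem[0x1f]=0xbb, mem[0x0d]=0xd4, mem[0x1c]=0xd8, mem[0x19]=0x76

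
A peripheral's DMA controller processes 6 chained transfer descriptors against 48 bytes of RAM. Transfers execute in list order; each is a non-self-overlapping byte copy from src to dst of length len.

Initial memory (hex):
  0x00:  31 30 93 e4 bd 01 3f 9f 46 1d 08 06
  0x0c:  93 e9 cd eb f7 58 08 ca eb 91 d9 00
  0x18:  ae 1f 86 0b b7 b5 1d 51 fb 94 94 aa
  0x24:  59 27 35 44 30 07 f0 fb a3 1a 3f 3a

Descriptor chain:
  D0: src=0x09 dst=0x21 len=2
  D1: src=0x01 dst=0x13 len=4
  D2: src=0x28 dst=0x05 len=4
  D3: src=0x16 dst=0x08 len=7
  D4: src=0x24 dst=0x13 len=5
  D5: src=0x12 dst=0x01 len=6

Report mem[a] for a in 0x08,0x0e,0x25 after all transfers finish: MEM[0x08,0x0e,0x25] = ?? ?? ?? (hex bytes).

  after D0: wrote 2B at 0x21 = 1d08
  after D1: wrote 4B at 0x13 = 3093e4bd
  after D2: wrote 4B at 0x05 = 3007f0fb
  after D3: wrote 7B at 0x08 = bd00ae1f860bb7
  after D4: wrote 5B at 0x13 = 5927354430
  after D5: wrote 6B at 0x01 = 085927354430
query mem[0x08]=0xbd, mem[0x0e]=0xb7, mem[0x25]=0x27

MEM[0x08,0x0e,0x25] = bd b7 27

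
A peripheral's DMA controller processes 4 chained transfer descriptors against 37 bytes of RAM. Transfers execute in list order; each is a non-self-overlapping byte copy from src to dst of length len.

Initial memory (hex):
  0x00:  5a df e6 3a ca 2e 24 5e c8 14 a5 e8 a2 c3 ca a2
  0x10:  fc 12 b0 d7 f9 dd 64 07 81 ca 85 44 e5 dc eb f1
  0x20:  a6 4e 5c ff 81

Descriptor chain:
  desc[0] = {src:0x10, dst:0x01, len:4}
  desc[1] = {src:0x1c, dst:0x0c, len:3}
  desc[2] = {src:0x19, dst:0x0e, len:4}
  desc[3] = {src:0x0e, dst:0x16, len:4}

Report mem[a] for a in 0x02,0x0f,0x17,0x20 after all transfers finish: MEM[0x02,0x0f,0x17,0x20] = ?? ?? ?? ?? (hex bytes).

D0: mem[0x01..0x04] <- [fc 12 b0 d7]
D1: mem[0x0c..0x0e] <- [e5 dc eb]
D2: mem[0x0e..0x11] <- [ca 85 44 e5]
D3: mem[0x16..0x19] <- [ca 85 44 e5]
query mem[0x02]=0x12, mem[0x0f]=0x85, mem[0x17]=0x85, mem[0x20]=0xa6

MEM[0x02,0x0f,0x17,0x20] = 12 85 85 a6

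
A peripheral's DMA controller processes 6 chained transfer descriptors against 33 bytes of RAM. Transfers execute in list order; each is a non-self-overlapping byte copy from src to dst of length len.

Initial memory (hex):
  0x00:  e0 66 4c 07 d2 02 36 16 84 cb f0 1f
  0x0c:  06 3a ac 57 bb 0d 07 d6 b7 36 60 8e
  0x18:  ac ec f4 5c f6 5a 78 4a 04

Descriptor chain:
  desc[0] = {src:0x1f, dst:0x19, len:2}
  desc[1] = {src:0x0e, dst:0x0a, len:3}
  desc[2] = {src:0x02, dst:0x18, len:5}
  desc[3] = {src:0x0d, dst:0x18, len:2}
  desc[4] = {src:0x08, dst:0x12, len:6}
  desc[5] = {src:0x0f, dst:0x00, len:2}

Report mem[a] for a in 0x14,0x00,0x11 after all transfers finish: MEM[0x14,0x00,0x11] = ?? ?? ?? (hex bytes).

MEM[0x14,0x00,0x11] = ac 57 0d

  after D0: wrote 2B at 0x19 = 4a04
  after D1: wrote 3B at 0x0a = ac57bb
  after D2: wrote 5B at 0x18 = 4c07d20236
  after D3: wrote 2B at 0x18 = 3aac
  after D4: wrote 6B at 0x12 = 84cbac57bb3a
  after D5: wrote 2B at 0x00 = 57bb
query mem[0x14]=0xac, mem[0x00]=0x57, mem[0x11]=0x0d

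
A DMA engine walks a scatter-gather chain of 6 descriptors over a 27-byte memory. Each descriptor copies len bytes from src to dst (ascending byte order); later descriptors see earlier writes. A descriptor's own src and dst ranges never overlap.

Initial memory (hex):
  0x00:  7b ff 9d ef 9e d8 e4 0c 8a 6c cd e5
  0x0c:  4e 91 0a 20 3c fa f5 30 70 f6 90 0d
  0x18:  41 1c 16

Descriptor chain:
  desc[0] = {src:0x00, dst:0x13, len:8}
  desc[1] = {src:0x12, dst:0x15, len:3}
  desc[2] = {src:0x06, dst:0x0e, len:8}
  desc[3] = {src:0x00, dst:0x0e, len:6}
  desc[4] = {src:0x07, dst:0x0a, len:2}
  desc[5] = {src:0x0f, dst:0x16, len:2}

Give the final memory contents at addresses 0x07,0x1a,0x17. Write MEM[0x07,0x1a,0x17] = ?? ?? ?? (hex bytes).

MEM[0x07,0x1a,0x17] = 0c 0c 9d

#0 dst[0x13+8] := {0x7b,0xff,0x9d,0xef,0x9e,0xd8,0xe4,0x0c}
#1 dst[0x15+3] := {0xf5,0x7b,0xff}
#2 dst[0x0e+8] := {0xe4,0x0c,0x8a,0x6c,0xcd,0xe5,0x4e,0x91}
#3 dst[0x0e+6] := {0x7b,0xff,0x9d,0xef,0x9e,0xd8}
#4 dst[0x0a+2] := {0x0c,0x8a}
#5 dst[0x16+2] := {0xff,0x9d}
query mem[0x07]=0x0c, mem[0x1a]=0x0c, mem[0x17]=0x9d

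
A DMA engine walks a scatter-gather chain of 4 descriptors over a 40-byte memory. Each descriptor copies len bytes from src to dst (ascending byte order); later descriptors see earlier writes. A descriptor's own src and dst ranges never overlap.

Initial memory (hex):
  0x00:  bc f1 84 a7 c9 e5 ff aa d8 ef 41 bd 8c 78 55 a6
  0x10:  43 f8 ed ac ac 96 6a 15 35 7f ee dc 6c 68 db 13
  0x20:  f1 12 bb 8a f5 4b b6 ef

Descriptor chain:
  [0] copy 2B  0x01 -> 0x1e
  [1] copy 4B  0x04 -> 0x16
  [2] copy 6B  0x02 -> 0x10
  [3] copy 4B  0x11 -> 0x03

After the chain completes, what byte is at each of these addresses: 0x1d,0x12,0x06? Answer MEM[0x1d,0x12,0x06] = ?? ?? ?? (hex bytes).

#0 dst[0x1e+2] := {0xf1,0x84}
#1 dst[0x16+4] := {0xc9,0xe5,0xff,0xaa}
#2 dst[0x10+6] := {0x84,0xa7,0xc9,0xe5,0xff,0xaa}
#3 dst[0x03+4] := {0xa7,0xc9,0xe5,0xff}
query mem[0x1d]=0x68, mem[0x12]=0xc9, mem[0x06]=0xff

MEM[0x1d,0x12,0x06] = 68 c9 ff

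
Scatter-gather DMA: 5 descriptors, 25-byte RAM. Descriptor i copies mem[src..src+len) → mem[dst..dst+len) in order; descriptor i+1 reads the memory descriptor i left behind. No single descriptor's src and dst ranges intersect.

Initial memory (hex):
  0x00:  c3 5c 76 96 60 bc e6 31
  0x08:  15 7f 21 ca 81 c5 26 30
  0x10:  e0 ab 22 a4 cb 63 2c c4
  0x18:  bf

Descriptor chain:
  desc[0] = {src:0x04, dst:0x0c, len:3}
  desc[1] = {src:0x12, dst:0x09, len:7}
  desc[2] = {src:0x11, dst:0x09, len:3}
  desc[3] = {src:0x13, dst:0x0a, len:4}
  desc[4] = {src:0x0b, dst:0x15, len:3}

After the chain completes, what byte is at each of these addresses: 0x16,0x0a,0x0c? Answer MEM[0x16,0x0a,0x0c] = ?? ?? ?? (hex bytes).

MEM[0x16,0x0a,0x0c] = 63 a4 63

[0] 0x04->0x0c len=3 : 60 bc e6
[1] 0x12->0x09 len=7 : 22 a4 cb 63 2c c4 bf
[2] 0x11->0x09 len=3 : ab 22 a4
[3] 0x13->0x0a len=4 : a4 cb 63 2c
[4] 0x0b->0x15 len=3 : cb 63 2c
query mem[0x16]=0x63, mem[0x0a]=0xa4, mem[0x0c]=0x63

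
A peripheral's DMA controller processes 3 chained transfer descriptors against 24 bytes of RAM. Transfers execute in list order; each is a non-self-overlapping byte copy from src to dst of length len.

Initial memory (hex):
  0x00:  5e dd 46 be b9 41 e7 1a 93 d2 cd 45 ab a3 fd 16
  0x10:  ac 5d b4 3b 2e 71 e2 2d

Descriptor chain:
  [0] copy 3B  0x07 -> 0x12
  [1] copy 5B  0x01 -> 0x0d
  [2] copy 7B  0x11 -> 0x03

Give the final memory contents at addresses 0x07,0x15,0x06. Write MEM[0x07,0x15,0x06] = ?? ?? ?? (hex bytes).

MEM[0x07,0x15,0x06] = 71 71 d2

[0] 0x07->0x12 len=3 : 1a 93 d2
[1] 0x01->0x0d len=5 : dd 46 be b9 41
[2] 0x11->0x03 len=7 : 41 1a 93 d2 71 e2 2d
query mem[0x07]=0x71, mem[0x15]=0x71, mem[0x06]=0xd2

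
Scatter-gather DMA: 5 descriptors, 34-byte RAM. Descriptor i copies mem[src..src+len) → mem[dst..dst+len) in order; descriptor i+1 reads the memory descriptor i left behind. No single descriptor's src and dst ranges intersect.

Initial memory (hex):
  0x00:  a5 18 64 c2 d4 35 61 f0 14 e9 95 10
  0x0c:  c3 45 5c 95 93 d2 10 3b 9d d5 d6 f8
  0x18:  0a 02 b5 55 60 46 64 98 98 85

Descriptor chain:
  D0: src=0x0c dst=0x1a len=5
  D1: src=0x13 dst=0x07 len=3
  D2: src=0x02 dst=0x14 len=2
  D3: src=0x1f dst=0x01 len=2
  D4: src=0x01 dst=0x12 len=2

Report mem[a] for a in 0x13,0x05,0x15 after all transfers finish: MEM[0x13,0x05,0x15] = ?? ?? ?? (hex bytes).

D0: mem[0x1a..0x1e] <- [c3 45 5c 95 93]
D1: mem[0x07..0x09] <- [3b 9d d5]
D2: mem[0x14..0x15] <- [64 c2]
D3: mem[0x01..0x02] <- [98 98]
D4: mem[0x12..0x13] <- [98 98]
query mem[0x13]=0x98, mem[0x05]=0x35, mem[0x15]=0xc2

MEM[0x13,0x05,0x15] = 98 35 c2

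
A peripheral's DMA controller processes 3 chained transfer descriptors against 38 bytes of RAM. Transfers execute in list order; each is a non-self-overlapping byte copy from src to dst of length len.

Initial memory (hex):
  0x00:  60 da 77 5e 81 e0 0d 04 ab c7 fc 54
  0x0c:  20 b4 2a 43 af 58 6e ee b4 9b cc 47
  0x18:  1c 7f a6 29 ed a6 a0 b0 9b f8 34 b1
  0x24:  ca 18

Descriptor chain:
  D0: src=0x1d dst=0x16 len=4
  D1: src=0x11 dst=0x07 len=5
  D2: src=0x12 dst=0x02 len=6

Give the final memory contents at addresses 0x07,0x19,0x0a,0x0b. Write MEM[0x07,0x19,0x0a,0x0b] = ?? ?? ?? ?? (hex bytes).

MEM[0x07,0x19,0x0a,0x0b] = a0 9b b4 9b

#0 dst[0x16+4] := {0xa6,0xa0,0xb0,0x9b}
#1 dst[0x07+5] := {0x58,0x6e,0xee,0xb4,0x9b}
#2 dst[0x02+6] := {0x6e,0xee,0xb4,0x9b,0xa6,0xa0}
query mem[0x07]=0xa0, mem[0x19]=0x9b, mem[0x0a]=0xb4, mem[0x0b]=0x9b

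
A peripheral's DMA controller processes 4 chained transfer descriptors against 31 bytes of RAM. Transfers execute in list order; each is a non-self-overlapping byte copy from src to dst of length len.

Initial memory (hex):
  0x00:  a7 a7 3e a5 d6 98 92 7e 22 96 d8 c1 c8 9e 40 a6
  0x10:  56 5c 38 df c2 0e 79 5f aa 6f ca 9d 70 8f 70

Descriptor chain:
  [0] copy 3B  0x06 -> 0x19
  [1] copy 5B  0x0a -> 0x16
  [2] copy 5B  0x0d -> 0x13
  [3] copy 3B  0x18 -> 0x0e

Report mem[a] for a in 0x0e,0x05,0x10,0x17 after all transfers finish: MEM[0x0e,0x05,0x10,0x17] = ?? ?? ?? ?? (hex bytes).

#0 dst[0x19+3] := {0x92,0x7e,0x22}
#1 dst[0x16+5] := {0xd8,0xc1,0xc8,0x9e,0x40}
#2 dst[0x13+5] := {0x9e,0x40,0xa6,0x56,0x5c}
#3 dst[0x0e+3] := {0xc8,0x9e,0x40}
query mem[0x0e]=0xc8, mem[0x05]=0x98, mem[0x10]=0x40, mem[0x17]=0x5c

MEM[0x0e,0x05,0x10,0x17] = c8 98 40 5c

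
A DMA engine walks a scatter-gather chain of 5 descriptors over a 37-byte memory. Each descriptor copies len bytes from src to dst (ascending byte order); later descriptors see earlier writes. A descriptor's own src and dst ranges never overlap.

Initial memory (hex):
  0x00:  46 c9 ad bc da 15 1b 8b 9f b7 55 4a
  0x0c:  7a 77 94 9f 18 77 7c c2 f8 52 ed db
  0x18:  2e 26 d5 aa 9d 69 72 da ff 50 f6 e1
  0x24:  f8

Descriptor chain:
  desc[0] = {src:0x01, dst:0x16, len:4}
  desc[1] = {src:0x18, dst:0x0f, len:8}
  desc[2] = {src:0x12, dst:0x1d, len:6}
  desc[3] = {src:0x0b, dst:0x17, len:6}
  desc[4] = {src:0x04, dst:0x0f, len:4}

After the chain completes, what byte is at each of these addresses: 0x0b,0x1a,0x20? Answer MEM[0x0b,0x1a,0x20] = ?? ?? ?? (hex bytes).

#0 dst[0x16+4] := {0xc9,0xad,0xbc,0xda}
#1 dst[0x0f+8] := {0xbc,0xda,0xd5,0xaa,0x9d,0x69,0x72,0xda}
#2 dst[0x1d+6] := {0xaa,0x9d,0x69,0x72,0xda,0xad}
#3 dst[0x17+6] := {0x4a,0x7a,0x77,0x94,0xbc,0xda}
#4 dst[0x0f+4] := {0xda,0x15,0x1b,0x8b}
query mem[0x0b]=0x4a, mem[0x1a]=0x94, mem[0x20]=0x72

MEM[0x0b,0x1a,0x20] = 4a 94 72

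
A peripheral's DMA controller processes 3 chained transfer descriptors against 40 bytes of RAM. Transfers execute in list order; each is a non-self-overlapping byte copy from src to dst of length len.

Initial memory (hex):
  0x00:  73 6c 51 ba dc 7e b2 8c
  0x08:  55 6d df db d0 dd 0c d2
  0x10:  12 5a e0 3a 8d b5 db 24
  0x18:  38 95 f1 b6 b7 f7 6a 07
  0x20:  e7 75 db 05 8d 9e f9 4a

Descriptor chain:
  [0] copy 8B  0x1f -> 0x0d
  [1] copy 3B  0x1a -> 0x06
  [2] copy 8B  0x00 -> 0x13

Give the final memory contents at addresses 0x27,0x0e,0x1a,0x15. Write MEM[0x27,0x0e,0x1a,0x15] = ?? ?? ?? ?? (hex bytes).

MEM[0x27,0x0e,0x1a,0x15] = 4a e7 b6 51

#0 dst[0x0d+8] := {0x07,0xe7,0x75,0xdb,0x05,0x8d,0x9e,0xf9}
#1 dst[0x06+3] := {0xf1,0xb6,0xb7}
#2 dst[0x13+8] := {0x73,0x6c,0x51,0xba,0xdc,0x7e,0xf1,0xb6}
query mem[0x27]=0x4a, mem[0x0e]=0xe7, mem[0x1a]=0xb6, mem[0x15]=0x51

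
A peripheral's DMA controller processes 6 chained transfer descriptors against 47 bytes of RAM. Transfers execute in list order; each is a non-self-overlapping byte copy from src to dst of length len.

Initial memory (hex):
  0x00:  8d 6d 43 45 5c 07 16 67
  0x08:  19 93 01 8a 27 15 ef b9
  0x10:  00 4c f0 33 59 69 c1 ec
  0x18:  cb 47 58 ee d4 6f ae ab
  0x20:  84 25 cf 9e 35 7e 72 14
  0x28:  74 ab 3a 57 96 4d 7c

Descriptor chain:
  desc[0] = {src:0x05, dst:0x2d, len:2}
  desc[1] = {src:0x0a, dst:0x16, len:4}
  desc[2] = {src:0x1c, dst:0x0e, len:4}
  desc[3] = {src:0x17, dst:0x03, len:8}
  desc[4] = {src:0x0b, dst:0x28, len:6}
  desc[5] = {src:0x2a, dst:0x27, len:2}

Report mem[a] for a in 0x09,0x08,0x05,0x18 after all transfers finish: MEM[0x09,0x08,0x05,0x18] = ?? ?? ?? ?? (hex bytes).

#0 dst[0x2d+2] := {0x07,0x16}
#1 dst[0x16+4] := {0x01,0x8a,0x27,0x15}
#2 dst[0x0e+4] := {0xd4,0x6f,0xae,0xab}
#3 dst[0x03+8] := {0x8a,0x27,0x15,0x58,0xee,0xd4,0x6f,0xae}
#4 dst[0x28+6] := {0x8a,0x27,0x15,0xd4,0x6f,0xae}
#5 dst[0x27+2] := {0x15,0xd4}
query mem[0x09]=0x6f, mem[0x08]=0xd4, mem[0x05]=0x15, mem[0x18]=0x27

MEM[0x09,0x08,0x05,0x18] = 6f d4 15 27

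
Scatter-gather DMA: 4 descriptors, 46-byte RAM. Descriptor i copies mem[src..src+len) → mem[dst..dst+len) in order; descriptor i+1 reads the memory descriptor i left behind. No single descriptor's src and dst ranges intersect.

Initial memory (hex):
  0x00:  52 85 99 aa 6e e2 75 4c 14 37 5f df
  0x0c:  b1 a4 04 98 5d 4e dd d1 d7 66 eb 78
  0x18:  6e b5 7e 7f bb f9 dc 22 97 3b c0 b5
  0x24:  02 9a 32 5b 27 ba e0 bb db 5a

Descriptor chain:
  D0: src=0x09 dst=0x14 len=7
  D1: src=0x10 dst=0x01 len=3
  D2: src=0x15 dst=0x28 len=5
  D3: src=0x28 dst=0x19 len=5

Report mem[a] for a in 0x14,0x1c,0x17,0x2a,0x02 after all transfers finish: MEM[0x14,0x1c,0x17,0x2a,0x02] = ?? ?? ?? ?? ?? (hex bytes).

MEM[0x14,0x1c,0x17,0x2a,0x02] = 37 a4 b1 b1 4e

[0] 0x09->0x14 len=7 : 37 5f df b1 a4 04 98
[1] 0x10->0x01 len=3 : 5d 4e dd
[2] 0x15->0x28 len=5 : 5f df b1 a4 04
[3] 0x28->0x19 len=5 : 5f df b1 a4 04
query mem[0x14]=0x37, mem[0x1c]=0xa4, mem[0x17]=0xb1, mem[0x2a]=0xb1, mem[0x02]=0x4e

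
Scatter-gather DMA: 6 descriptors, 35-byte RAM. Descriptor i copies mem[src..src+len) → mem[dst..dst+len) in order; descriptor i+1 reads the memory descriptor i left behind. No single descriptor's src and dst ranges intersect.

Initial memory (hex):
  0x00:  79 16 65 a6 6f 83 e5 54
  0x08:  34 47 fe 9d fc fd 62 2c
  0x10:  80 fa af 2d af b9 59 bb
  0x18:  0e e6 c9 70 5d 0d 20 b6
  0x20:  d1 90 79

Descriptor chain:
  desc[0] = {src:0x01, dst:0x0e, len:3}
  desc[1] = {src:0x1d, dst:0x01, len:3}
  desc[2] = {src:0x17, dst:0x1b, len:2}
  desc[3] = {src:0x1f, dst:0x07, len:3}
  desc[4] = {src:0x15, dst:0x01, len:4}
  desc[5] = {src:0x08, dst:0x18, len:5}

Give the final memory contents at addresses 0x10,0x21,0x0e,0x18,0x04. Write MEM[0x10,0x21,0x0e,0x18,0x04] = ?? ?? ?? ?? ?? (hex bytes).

[0] 0x01->0x0e len=3 : 16 65 a6
[1] 0x1d->0x01 len=3 : 0d 20 b6
[2] 0x17->0x1b len=2 : bb 0e
[3] 0x1f->0x07 len=3 : b6 d1 90
[4] 0x15->0x01 len=4 : b9 59 bb 0e
[5] 0x08->0x18 len=5 : d1 90 fe 9d fc
query mem[0x10]=0xa6, mem[0x21]=0x90, mem[0x0e]=0x16, mem[0x18]=0xd1, mem[0x04]=0x0e

MEM[0x10,0x21,0x0e,0x18,0x04] = a6 90 16 d1 0e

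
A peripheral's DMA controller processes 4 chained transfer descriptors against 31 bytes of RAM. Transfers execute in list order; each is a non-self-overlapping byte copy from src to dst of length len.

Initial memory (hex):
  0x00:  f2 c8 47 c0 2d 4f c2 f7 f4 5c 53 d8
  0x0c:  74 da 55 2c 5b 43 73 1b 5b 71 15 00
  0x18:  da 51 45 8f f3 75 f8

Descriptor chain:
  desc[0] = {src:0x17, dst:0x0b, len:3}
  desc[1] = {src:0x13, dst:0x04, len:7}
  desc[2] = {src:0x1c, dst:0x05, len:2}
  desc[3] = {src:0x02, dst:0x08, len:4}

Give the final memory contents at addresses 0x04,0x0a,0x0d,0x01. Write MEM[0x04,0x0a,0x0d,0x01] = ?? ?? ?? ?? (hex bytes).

#0 dst[0x0b+3] := {0x00,0xda,0x51}
#1 dst[0x04+7] := {0x1b,0x5b,0x71,0x15,0x00,0xda,0x51}
#2 dst[0x05+2] := {0xf3,0x75}
#3 dst[0x08+4] := {0x47,0xc0,0x1b,0xf3}
query mem[0x04]=0x1b, mem[0x0a]=0x1b, mem[0x0d]=0x51, mem[0x01]=0xc8

MEM[0x04,0x0a,0x0d,0x01] = 1b 1b 51 c8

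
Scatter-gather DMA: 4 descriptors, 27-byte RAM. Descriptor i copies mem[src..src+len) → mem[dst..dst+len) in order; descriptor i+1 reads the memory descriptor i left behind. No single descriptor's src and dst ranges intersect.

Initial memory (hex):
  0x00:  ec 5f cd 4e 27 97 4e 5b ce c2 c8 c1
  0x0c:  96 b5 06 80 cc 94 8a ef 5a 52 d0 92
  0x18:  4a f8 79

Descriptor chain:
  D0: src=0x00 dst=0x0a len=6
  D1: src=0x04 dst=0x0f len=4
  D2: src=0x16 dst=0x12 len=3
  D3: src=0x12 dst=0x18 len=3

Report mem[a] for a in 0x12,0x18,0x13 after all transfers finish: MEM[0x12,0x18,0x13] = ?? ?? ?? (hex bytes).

MEM[0x12,0x18,0x13] = d0 d0 92

D0: mem[0x0a..0x0f] <- [ec 5f cd 4e 27 97]
D1: mem[0x0f..0x12] <- [27 97 4e 5b]
D2: mem[0x12..0x14] <- [d0 92 4a]
D3: mem[0x18..0x1a] <- [d0 92 4a]
query mem[0x12]=0xd0, mem[0x18]=0xd0, mem[0x13]=0x92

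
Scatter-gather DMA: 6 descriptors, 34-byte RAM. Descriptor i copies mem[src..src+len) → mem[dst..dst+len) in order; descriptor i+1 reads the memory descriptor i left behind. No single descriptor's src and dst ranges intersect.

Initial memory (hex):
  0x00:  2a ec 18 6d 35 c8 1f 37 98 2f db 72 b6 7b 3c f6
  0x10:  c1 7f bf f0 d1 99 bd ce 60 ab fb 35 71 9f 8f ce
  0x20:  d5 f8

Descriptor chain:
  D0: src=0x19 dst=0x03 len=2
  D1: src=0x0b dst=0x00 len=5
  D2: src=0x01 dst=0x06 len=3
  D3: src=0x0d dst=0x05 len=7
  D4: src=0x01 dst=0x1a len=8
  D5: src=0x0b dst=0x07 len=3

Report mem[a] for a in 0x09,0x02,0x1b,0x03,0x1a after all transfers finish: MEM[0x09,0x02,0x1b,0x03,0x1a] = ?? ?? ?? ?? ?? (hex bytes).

D0: mem[0x03..0x04] <- [ab fb]
D1: mem[0x00..0x04] <- [72 b6 7b 3c f6]
D2: mem[0x06..0x08] <- [b6 7b 3c]
D3: mem[0x05..0x0b] <- [7b 3c f6 c1 7f bf f0]
D4: mem[0x1a..0x21] <- [b6 7b 3c f6 7b 3c f6 c1]
D5: mem[0x07..0x09] <- [f0 b6 7b]
query mem[0x09]=0x7b, mem[0x02]=0x7b, mem[0x1b]=0x7b, mem[0x03]=0x3c, mem[0x1a]=0xb6

MEM[0x09,0x02,0x1b,0x03,0x1a] = 7b 7b 7b 3c b6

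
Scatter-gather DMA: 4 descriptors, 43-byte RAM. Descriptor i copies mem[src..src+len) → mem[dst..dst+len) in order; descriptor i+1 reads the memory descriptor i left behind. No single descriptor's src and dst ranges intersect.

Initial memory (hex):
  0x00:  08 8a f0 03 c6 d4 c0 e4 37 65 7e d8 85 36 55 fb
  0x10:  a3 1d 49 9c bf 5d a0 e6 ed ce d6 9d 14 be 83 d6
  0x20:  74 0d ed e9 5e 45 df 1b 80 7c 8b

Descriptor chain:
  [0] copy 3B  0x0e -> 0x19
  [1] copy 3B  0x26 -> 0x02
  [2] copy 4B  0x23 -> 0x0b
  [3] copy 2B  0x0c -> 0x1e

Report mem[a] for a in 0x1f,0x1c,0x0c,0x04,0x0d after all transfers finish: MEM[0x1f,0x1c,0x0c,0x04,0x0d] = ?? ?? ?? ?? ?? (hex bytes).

[0] 0x0e->0x19 len=3 : 55 fb a3
[1] 0x26->0x02 len=3 : df 1b 80
[2] 0x23->0x0b len=4 : e9 5e 45 df
[3] 0x0c->0x1e len=2 : 5e 45
query mem[0x1f]=0x45, mem[0x1c]=0x14, mem[0x0c]=0x5e, mem[0x04]=0x80, mem[0x0d]=0x45

MEM[0x1f,0x1c,0x0c,0x04,0x0d] = 45 14 5e 80 45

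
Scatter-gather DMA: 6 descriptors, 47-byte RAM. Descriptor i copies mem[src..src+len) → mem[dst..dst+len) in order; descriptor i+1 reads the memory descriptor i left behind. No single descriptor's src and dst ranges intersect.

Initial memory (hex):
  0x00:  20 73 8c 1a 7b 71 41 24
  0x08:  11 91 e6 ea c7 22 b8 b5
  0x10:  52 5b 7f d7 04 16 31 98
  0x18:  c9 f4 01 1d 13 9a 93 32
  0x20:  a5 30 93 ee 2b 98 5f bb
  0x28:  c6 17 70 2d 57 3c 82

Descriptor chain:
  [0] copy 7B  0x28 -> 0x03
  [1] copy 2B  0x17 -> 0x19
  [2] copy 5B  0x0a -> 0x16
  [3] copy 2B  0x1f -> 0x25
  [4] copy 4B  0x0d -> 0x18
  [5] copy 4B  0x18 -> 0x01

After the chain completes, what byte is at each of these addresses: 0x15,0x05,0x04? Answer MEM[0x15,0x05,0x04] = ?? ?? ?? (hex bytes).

MEM[0x15,0x05,0x04] = 16 70 52

#0 dst[0x03+7] := {0xc6,0x17,0x70,0x2d,0x57,0x3c,0x82}
#1 dst[0x19+2] := {0x98,0xc9}
#2 dst[0x16+5] := {0xe6,0xea,0xc7,0x22,0xb8}
#3 dst[0x25+2] := {0x32,0xa5}
#4 dst[0x18+4] := {0x22,0xb8,0xb5,0x52}
#5 dst[0x01+4] := {0x22,0xb8,0xb5,0x52}
query mem[0x15]=0x16, mem[0x05]=0x70, mem[0x04]=0x52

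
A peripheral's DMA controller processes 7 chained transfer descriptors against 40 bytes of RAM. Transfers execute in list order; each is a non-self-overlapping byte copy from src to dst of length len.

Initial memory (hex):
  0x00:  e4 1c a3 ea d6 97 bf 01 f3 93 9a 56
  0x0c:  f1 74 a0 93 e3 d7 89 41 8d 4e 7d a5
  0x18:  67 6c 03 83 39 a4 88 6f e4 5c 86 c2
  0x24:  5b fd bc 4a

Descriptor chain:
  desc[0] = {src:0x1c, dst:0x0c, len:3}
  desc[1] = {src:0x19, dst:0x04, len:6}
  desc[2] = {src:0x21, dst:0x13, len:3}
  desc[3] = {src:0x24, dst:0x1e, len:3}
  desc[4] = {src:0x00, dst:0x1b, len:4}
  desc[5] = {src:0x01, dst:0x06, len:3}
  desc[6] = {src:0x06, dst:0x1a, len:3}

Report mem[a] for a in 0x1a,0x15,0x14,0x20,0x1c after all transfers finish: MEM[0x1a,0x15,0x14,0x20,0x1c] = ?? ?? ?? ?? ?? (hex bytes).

[0] 0x1c->0x0c len=3 : 39 a4 88
[1] 0x19->0x04 len=6 : 6c 03 83 39 a4 88
[2] 0x21->0x13 len=3 : 5c 86 c2
[3] 0x24->0x1e len=3 : 5b fd bc
[4] 0x00->0x1b len=4 : e4 1c a3 ea
[5] 0x01->0x06 len=3 : 1c a3 ea
[6] 0x06->0x1a len=3 : 1c a3 ea
query mem[0x1a]=0x1c, mem[0x15]=0xc2, mem[0x14]=0x86, mem[0x20]=0xbc, mem[0x1c]=0xea

MEM[0x1a,0x15,0x14,0x20,0x1c] = 1c c2 86 bc ea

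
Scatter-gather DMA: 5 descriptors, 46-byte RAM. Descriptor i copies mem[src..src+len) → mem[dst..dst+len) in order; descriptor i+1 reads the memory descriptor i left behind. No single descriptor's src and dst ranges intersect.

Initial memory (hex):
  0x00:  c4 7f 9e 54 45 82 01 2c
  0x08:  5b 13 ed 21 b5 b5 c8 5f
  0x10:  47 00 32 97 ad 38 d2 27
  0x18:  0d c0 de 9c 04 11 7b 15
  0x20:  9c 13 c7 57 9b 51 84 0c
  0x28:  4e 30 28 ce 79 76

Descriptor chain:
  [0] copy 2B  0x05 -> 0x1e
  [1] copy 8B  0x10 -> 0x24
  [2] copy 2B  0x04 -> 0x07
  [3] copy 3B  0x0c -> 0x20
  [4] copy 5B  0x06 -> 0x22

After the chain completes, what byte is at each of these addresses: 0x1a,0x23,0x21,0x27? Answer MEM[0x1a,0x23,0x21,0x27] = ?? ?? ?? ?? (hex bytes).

  after D0: wrote 2B at 0x1e = 8201
  after D1: wrote 8B at 0x24 = 47003297ad38d227
  after D2: wrote 2B at 0x07 = 4582
  after D3: wrote 3B at 0x20 = b5b5c8
  after D4: wrote 5B at 0x22 = 01458213ed
query mem[0x1a]=0xde, mem[0x23]=0x45, mem[0x21]=0xb5, mem[0x27]=0x97

MEM[0x1a,0x23,0x21,0x27] = de 45 b5 97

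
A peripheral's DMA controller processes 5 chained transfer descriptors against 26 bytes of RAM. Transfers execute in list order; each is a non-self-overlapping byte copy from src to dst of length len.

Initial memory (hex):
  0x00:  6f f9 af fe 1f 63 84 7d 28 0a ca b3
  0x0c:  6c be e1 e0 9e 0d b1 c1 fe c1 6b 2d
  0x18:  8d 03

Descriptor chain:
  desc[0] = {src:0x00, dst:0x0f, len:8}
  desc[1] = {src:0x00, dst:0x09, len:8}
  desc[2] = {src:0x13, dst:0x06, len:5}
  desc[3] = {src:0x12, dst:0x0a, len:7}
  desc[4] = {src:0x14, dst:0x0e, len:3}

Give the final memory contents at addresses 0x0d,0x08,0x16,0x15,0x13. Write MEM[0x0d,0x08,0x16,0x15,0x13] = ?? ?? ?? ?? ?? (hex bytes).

MEM[0x0d,0x08,0x16,0x15,0x13] = 84 84 7d 84 1f

  after D0: wrote 8B at 0x0f = 6ff9affe1f63847d
  after D1: wrote 8B at 0x09 = 6ff9affe1f63847d
  after D2: wrote 5B at 0x06 = 1f63847d2d
  after D3: wrote 7B at 0x0a = fe1f63847d2d8d
  after D4: wrote 3B at 0x0e = 63847d
query mem[0x0d]=0x84, mem[0x08]=0x84, mem[0x16]=0x7d, mem[0x15]=0x84, mem[0x13]=0x1f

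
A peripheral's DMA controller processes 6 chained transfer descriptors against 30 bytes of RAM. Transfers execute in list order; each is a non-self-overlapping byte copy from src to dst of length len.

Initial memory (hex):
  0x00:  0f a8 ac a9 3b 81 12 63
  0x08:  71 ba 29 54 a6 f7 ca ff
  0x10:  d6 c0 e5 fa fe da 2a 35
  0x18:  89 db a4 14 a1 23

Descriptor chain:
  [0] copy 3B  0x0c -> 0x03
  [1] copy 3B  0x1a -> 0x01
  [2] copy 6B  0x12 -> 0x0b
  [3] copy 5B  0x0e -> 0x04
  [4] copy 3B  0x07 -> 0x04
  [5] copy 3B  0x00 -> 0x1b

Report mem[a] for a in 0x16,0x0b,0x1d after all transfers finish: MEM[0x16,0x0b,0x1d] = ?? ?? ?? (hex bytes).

[0] 0x0c->0x03 len=3 : a6 f7 ca
[1] 0x1a->0x01 len=3 : a4 14 a1
[2] 0x12->0x0b len=6 : e5 fa fe da 2a 35
[3] 0x0e->0x04 len=5 : da 2a 35 c0 e5
[4] 0x07->0x04 len=3 : c0 e5 ba
[5] 0x00->0x1b len=3 : 0f a4 14
query mem[0x16]=0x2a, mem[0x0b]=0xe5, mem[0x1d]=0x14

MEM[0x16,0x0b,0x1d] = 2a e5 14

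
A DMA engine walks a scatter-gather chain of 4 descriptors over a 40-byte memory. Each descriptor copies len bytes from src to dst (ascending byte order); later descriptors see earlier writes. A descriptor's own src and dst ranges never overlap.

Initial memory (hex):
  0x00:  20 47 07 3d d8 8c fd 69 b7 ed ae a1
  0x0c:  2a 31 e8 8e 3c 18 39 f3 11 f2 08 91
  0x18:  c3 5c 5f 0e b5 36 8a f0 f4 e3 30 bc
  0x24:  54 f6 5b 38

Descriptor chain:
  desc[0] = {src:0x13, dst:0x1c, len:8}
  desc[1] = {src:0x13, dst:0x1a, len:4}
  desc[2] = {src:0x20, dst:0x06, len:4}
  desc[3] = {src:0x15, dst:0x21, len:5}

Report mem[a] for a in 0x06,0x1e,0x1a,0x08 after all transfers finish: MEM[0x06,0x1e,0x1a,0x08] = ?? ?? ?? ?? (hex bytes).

[0] 0x13->0x1c len=8 : f3 11 f2 08 91 c3 5c 5f
[1] 0x13->0x1a len=4 : f3 11 f2 08
[2] 0x20->0x06 len=4 : 91 c3 5c 5f
[3] 0x15->0x21 len=5 : f2 08 91 c3 5c
query mem[0x06]=0x91, mem[0x1e]=0xf2, mem[0x1a]=0xf3, mem[0x08]=0x5c

MEM[0x06,0x1e,0x1a,0x08] = 91 f2 f3 5c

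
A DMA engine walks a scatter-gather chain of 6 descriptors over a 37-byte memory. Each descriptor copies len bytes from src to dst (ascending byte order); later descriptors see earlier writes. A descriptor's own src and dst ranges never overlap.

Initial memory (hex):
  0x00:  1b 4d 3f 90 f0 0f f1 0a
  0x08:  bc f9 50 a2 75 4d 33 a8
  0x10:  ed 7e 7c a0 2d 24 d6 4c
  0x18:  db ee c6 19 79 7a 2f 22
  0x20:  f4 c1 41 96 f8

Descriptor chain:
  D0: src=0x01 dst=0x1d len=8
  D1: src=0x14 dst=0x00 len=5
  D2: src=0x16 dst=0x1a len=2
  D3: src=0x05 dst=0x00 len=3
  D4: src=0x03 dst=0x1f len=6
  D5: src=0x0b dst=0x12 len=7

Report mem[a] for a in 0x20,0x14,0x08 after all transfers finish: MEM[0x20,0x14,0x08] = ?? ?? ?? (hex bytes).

  after D0: wrote 8B at 0x1d = 4d3f90f00ff10abc
  after D1: wrote 5B at 0x00 = 2d24d64cdb
  after D2: wrote 2B at 0x1a = d64c
  after D3: wrote 3B at 0x00 = 0ff10a
  after D4: wrote 6B at 0x1f = 4cdb0ff10abc
  after D5: wrote 7B at 0x12 = a2754d33a8ed7e
query mem[0x20]=0xdb, mem[0x14]=0x4d, mem[0x08]=0xbc

MEM[0x20,0x14,0x08] = db 4d bc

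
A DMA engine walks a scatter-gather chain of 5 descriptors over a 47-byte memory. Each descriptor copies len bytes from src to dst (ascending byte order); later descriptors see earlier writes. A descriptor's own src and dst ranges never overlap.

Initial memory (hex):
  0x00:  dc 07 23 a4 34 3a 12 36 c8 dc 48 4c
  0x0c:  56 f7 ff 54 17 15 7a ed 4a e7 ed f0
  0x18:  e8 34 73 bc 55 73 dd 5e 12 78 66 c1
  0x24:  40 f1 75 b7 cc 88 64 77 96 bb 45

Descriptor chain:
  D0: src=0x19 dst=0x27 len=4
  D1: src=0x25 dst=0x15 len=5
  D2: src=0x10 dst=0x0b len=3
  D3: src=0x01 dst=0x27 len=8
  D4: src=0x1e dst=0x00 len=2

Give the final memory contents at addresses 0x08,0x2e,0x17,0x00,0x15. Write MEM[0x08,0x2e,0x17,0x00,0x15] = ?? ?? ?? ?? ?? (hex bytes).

#0 dst[0x27+4] := {0x34,0x73,0xbc,0x55}
#1 dst[0x15+5] := {0xf1,0x75,0x34,0x73,0xbc}
#2 dst[0x0b+3] := {0x17,0x15,0x7a}
#3 dst[0x27+8] := {0x07,0x23,0xa4,0x34,0x3a,0x12,0x36,0xc8}
#4 dst[0x00+2] := {0xdd,0x5e}
query mem[0x08]=0xc8, mem[0x2e]=0xc8, mem[0x17]=0x34, mem[0x00]=0xdd, mem[0x15]=0xf1

MEM[0x08,0x2e,0x17,0x00,0x15] = c8 c8 34 dd f1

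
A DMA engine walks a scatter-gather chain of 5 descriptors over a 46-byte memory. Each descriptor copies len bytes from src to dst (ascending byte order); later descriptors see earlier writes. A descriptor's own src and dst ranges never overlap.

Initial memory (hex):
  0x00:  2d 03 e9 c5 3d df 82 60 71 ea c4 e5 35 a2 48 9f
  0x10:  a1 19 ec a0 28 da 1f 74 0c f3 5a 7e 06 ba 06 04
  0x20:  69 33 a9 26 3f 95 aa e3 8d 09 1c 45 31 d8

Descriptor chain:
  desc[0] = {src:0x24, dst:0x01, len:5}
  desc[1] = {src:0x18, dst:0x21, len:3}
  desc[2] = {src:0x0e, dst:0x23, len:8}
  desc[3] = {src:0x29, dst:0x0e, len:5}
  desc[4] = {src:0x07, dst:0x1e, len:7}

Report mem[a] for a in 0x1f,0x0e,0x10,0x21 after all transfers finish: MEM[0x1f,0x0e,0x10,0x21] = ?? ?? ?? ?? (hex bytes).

[0] 0x24->0x01 len=5 : 3f 95 aa e3 8d
[1] 0x18->0x21 len=3 : 0c f3 5a
[2] 0x0e->0x23 len=8 : 48 9f a1 19 ec a0 28 da
[3] 0x29->0x0e len=5 : 28 da 45 31 d8
[4] 0x07->0x1e len=7 : 60 71 ea c4 e5 35 a2
query mem[0x1f]=0x71, mem[0x0e]=0x28, mem[0x10]=0x45, mem[0x21]=0xc4

MEM[0x1f,0x0e,0x10,0x21] = 71 28 45 c4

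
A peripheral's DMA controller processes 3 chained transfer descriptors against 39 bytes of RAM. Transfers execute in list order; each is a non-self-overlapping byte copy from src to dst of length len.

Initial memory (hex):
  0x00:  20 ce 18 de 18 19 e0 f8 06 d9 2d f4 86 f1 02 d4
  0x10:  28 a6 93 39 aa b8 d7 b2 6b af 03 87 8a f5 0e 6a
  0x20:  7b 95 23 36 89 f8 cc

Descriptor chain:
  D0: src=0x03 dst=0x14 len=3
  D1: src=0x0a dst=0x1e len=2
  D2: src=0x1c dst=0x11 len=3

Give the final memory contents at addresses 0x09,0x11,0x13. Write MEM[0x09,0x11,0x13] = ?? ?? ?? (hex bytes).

#0 dst[0x14+3] := {0xde,0x18,0x19}
#1 dst[0x1e+2] := {0x2d,0xf4}
#2 dst[0x11+3] := {0x8a,0xf5,0x2d}
query mem[0x09]=0xd9, mem[0x11]=0x8a, mem[0x13]=0x2d

MEM[0x09,0x11,0x13] = d9 8a 2d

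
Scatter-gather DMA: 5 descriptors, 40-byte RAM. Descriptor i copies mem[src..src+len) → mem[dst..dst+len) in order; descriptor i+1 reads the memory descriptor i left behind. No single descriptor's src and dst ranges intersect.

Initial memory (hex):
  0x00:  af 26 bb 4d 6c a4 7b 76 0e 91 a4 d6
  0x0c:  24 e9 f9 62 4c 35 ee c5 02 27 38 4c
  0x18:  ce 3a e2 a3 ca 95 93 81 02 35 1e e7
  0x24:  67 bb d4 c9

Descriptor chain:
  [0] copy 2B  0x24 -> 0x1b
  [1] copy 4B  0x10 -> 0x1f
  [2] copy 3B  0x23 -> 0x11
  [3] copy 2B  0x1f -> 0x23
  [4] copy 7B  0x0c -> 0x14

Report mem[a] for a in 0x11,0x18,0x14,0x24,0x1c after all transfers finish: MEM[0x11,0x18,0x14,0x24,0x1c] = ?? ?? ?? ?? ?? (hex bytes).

MEM[0x11,0x18,0x14,0x24,0x1c] = e7 4c 24 35 bb

#0 dst[0x1b+2] := {0x67,0xbb}
#1 dst[0x1f+4] := {0x4c,0x35,0xee,0xc5}
#2 dst[0x11+3] := {0xe7,0x67,0xbb}
#3 dst[0x23+2] := {0x4c,0x35}
#4 dst[0x14+7] := {0x24,0xe9,0xf9,0x62,0x4c,0xe7,0x67}
query mem[0x11]=0xe7, mem[0x18]=0x4c, mem[0x14]=0x24, mem[0x24]=0x35, mem[0x1c]=0xbb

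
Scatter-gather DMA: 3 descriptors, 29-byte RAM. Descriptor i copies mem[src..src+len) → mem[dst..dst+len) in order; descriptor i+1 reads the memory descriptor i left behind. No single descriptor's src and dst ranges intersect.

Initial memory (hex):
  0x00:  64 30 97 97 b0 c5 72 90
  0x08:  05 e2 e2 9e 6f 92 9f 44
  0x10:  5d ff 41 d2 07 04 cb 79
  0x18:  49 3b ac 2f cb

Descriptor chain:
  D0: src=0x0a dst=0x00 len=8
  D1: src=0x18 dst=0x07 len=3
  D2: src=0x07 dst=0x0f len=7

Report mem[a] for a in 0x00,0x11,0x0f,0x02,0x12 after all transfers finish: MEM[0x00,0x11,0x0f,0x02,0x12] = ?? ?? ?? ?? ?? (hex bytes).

[0] 0x0a->0x00 len=8 : e2 9e 6f 92 9f 44 5d ff
[1] 0x18->0x07 len=3 : 49 3b ac
[2] 0x07->0x0f len=7 : 49 3b ac e2 9e 6f 92
query mem[0x00]=0xe2, mem[0x11]=0xac, mem[0x0f]=0x49, mem[0x02]=0x6f, mem[0x12]=0xe2

MEM[0x00,0x11,0x0f,0x02,0x12] = e2 ac 49 6f e2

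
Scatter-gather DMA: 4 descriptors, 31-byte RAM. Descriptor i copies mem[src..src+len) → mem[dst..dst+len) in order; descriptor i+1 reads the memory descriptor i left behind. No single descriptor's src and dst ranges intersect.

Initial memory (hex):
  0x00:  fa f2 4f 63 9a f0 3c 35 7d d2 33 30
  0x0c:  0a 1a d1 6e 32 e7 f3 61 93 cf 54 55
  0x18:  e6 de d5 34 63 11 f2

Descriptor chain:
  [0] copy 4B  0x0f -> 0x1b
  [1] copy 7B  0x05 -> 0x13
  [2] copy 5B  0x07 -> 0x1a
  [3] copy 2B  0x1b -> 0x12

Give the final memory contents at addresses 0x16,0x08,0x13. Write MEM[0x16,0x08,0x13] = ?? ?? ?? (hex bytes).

D0: mem[0x1b..0x1e] <- [6e 32 e7 f3]
D1: mem[0x13..0x19] <- [f0 3c 35 7d d2 33 30]
D2: mem[0x1a..0x1e] <- [35 7d d2 33 30]
D3: mem[0x12..0x13] <- [7d d2]
query mem[0x16]=0x7d, mem[0x08]=0x7d, mem[0x13]=0xd2

MEM[0x16,0x08,0x13] = 7d 7d d2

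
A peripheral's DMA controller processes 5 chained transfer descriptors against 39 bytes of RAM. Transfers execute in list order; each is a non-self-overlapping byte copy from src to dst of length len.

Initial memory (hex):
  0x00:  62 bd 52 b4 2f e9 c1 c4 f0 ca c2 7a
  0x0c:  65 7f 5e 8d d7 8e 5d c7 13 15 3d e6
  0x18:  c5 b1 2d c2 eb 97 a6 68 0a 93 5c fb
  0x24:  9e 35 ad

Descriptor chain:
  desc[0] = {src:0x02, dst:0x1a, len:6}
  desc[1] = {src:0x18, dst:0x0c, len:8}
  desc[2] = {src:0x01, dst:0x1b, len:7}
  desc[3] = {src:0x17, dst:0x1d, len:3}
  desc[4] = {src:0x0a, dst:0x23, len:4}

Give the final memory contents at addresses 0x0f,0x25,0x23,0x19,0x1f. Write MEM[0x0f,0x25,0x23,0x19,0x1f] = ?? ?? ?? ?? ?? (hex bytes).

D0: mem[0x1a..0x1f] <- [52 b4 2f e9 c1 c4]
D1: mem[0x0c..0x13] <- [c5 b1 52 b4 2f e9 c1 c4]
D2: mem[0x1b..0x21] <- [bd 52 b4 2f e9 c1 c4]
D3: mem[0x1d..0x1f] <- [e6 c5 b1]
D4: mem[0x23..0x26] <- [c2 7a c5 b1]
query mem[0x0f]=0xb4, mem[0x25]=0xc5, mem[0x23]=0xc2, mem[0x19]=0xb1, mem[0x1f]=0xb1

MEM[0x0f,0x25,0x23,0x19,0x1f] = b4 c5 c2 b1 b1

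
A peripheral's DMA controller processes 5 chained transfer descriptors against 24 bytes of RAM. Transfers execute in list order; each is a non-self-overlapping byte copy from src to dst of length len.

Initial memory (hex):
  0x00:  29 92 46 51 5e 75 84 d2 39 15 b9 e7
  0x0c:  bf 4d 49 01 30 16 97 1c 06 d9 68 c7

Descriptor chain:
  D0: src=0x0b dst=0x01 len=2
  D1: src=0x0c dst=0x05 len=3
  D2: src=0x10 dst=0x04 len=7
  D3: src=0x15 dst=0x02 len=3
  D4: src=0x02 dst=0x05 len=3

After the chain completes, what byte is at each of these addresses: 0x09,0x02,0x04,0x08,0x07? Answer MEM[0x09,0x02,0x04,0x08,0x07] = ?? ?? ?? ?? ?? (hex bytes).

D0: mem[0x01..0x02] <- [e7 bf]
D1: mem[0x05..0x07] <- [bf 4d 49]
D2: mem[0x04..0x0a] <- [30 16 97 1c 06 d9 68]
D3: mem[0x02..0x04] <- [d9 68 c7]
D4: mem[0x05..0x07] <- [d9 68 c7]
query mem[0x09]=0xd9, mem[0x02]=0xd9, mem[0x04]=0xc7, mem[0x08]=0x06, mem[0x07]=0xc7

MEM[0x09,0x02,0x04,0x08,0x07] = d9 d9 c7 06 c7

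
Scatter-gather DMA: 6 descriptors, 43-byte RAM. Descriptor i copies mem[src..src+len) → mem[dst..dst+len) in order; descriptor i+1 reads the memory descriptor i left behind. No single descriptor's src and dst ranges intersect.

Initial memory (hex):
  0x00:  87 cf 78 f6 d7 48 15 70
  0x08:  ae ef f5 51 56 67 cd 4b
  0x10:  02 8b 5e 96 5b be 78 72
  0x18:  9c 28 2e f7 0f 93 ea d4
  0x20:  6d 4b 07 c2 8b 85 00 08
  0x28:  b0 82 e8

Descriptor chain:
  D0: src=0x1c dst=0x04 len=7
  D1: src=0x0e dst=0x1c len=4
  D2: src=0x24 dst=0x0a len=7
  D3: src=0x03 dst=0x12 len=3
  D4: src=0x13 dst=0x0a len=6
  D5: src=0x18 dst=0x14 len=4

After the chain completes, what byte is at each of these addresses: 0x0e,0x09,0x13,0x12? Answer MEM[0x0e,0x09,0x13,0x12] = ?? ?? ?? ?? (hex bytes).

MEM[0x0e,0x09,0x13,0x12] = 72 4b 0f f6

#0 dst[0x04+7] := {0x0f,0x93,0xea,0xd4,0x6d,0x4b,0x07}
#1 dst[0x1c+4] := {0xcd,0x4b,0x02,0x8b}
#2 dst[0x0a+7] := {0x8b,0x85,0x00,0x08,0xb0,0x82,0xe8}
#3 dst[0x12+3] := {0xf6,0x0f,0x93}
#4 dst[0x0a+6] := {0x0f,0x93,0xbe,0x78,0x72,0x9c}
#5 dst[0x14+4] := {0x9c,0x28,0x2e,0xf7}
query mem[0x0e]=0x72, mem[0x09]=0x4b, mem[0x13]=0x0f, mem[0x12]=0xf6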